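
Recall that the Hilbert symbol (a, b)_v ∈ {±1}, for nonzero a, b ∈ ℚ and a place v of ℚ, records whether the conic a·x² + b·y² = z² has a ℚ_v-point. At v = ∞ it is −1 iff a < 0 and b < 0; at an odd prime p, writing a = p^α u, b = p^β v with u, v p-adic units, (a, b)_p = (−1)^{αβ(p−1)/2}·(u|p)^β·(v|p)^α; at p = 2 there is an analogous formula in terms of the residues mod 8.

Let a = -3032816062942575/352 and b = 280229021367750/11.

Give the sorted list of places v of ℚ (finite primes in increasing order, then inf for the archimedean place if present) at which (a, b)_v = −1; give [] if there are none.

[2, 3, 7, 13]

(a, b) ≡ (-154, 4290) mod (ℚ^×)²; places V = {2, 3, 5, 7, 11, 13, 17, 23, ∞}.
(a,b)_2: α=-5, β=1; u≡3, v≡1 (mod 8); ε(u)ε(v)=1·0, αω(v)=-5·0, βω(u)=1·1; sum ≡ 1  ⇒  -1.
(a,b)_17: α=2, u≡16; β=0, v≡6 (mod 17); (16|17)=+1, (6|17)=-1; sign (−1)^0·+1^0·-1^2 = +1.
(a,b)_5: α=2, u≡1; β=3, v≡2 (mod 5); (1|5)=+1, (2|5)=-1; sign (−1)^0·+1^3·-1^2 = +1.
(a,b)_7: α=3, u≡6; β=2, v≡5 (mod 7); (6|7)=-1, (5|7)=-1; sign (−1)^0·-1^2·-1^3 = -1.
(a,b)_11: α=-1, u≡8; β=-1, v≡4 (mod 11); (8|11)=-1, (4|11)=+1; sign (−1)^1·-1^-1·+1^-1 = +1.
(a,b)_13: α=4, u≡2; β=3, v≡8 (mod 13); (2|13)=-1, (8|13)=-1; sign (−1)^0·-1^3·-1^4 = -1.
(a,b)_∞: sgn(-154)=−, sgn(4290)=+, so +1.
(a,b)_3: α=4, u≡2; β=9, v≡2 (mod 3); (2|3)=-1, (2|3)=-1; sign (−1)^0·-1^9·-1^4 = -1.
(a,b)_23: α=2, u≡11; β=2, v≡1 (mod 23); (11|23)=-1, (1|23)=+1; sign (−1)^0·-1^2·+1^2 = +1.
|Ram(-154, 4290)| = 4, even; anisotropic at {2, 3, 7, 13}.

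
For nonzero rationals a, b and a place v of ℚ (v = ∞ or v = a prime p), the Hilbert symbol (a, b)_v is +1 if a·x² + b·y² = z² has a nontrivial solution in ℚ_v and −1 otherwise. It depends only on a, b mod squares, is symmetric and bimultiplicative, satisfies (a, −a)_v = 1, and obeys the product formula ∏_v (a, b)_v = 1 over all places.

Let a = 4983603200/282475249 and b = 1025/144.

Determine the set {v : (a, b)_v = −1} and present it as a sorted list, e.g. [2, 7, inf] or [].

[]

(a, b) ≡ (23, 41) mod (ℚ^×)²; places V = {2, 3, 5, 7, 23, 41, ∞}.
(a,b)_7: α=-10, u≡2; β=0, v≡6 (mod 7); (2|7)=+1, (6|7)=-1; sign (−1)^0·+1^0·-1^-10 = +1.
(a,b)_23: α=3, u≡3; β=0, v≡6 (mod 23); (3|23)=+1, (6|23)=+1; sign (−1)^0·+1^0·+1^3 = +1.
(a,b)_∞: sgn(23)=+, sgn(41)=+, so +1.
(a,b)_5: α=2, u≡2; β=2, v≡4 (mod 5); (2|5)=-1, (4|5)=+1; sign (−1)^0·-1^2·+1^2 = +1.
(a,b)_2: α=14, β=-4; u≡7, v≡1 (mod 8); ε(u)ε(v)=1·0, αω(v)=14·0, βω(u)=-4·0; sum ≡ 0  ⇒  +1.
(a,b)_3: α=0, u≡2; β=-2, v≡2 (mod 3); (2|3)=-1, (2|3)=-1; sign (−1)^0·-1^-2·-1^0 = +1.
(a,b)_41: α=0, u≡39; β=1, v≡9 (mod 41); (39|41)=+1, (9|41)=+1; sign (−1)^0·+1^1·+1^0 = +1.
Ram(a, b) = ∅: the form 23·x² + 41·y² − z² is isotropic over every ℚ_v, so by Hasse–Minkowski it is isotropic over ℚ.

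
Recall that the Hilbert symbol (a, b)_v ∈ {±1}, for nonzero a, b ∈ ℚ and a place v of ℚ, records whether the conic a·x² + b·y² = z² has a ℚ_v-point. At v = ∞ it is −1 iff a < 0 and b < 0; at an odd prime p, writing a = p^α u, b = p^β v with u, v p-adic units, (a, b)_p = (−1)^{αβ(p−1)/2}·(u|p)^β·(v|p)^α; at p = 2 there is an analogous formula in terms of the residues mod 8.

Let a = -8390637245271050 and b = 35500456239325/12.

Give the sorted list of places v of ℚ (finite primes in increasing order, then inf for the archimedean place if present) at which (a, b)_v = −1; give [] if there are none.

[2, 41]

(a, b) ≡ (-2378, 1479) mod (ℚ^×)²; places V = {2, 3, 5, 7, 11, 17, 29, 41, ∞}.
(a,b)_7: α=4, u≡4; β=2, v≡4 (mod 7); (4|7)=+1, (4|7)=+1; sign (−1)^0·+1^2·+1^4 = +1.
(a,b)_2: α=1, β=-2; u≡3, v≡7 (mod 8); ε(u)ε(v)=1·1, αω(v)=1·0, βω(u)=-2·1; sum ≡ 1  ⇒  -1.
(a,b)_3: α=0, u≡1; β=-1, v≡1 (mod 3); (1|3)=+1, (1|3)=+1; sign (−1)^0·+1^-1·+1^0 = +1.
(a,b)_5: α=2, u≡3; β=2, v≡4 (mod 5); (3|5)=-1, (4|5)=+1; sign (−1)^0·-1^2·+1^2 = +1.
(a,b)_11: α=2, u≡9; β=2, v≡4 (mod 11); (9|11)=+1, (4|11)=+1; sign (−1)^0·+1^2·+1^2 = +1.
(a,b)_17: α=2, u≡16; β=3, v≡13 (mod 17); (16|17)=+1, (13|17)=+1; sign (−1)^0·+1^3·+1^2 = +1.
(a,b)_∞: sgn(-2378)=−, sgn(1479)=+, so +1.
(a,b)_41: α=3, u≡27; β=2, v≡29 (mod 41); (27|41)=-1, (29|41)=-1; sign (−1)^0·-1^2·-1^3 = -1.
(a,b)_29: α=1, u≡20; β=1, v≡23 (mod 29); (20|29)=+1, (23|29)=+1; sign (−1)^0·+1^1·+1^1 = +1.
(-2378, 1479 / ℚ) ramifies at {2, 41}: a division algebra.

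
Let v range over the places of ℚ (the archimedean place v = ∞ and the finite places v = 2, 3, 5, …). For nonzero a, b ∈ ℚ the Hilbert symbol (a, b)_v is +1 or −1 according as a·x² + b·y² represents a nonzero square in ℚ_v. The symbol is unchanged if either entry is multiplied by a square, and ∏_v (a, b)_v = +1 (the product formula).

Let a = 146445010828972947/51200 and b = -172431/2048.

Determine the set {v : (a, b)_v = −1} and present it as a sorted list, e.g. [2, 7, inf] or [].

Mod squares: a ≡ 34086, b ≡ -782. Check v ∈ {∞, 2, 3, 5, 7, 13, 17, 19, 23}.
v=∞: 34086 > 0 and -782 < 0  ⇒  (a,b)_∞ = +1.
v=13: a=13^1·(≡12), b=13^0·(≡2) mod 13; (12|13)=+1, (2|13)=-1; (−1)^{1·0·6}·(+1)^0·(-1)^1 = -1.
v=17: a=17^4·(≡4), b=17^1·(≡5) mod 17; (4|17)=+1, (5|17)=-1; (−1)^{4·1·8}·(+1)^1·(-1)^4 = +1.
v=3: a=3^5·(≡1), b=3^2·(≡1) mod 3; (1|3)=+1, (1|3)=+1; (−1)^{5·2·1}·(+1)^2·(+1)^5 = +1.
v=19: a=19^1·(≡14), b=19^0·(≡11) mod 19; (14|19)=-1, (11|19)=+1; (−1)^{1·0·9}·(-1)^0·(+1)^1 = +1.
v=7: a=7^4·(≡6), b=7^2·(≡4) mod 7; (6|7)=-1, (4|7)=+1; (−1)^{4·2·3}·(-1)^2·(+1)^4 = +1.
v=23: a=23^3·(≡21), b=23^1·(≡1) mod 23; (21|23)=-1, (1|23)=+1; (−1)^{3·1·11}·(-1)^1·(+1)^3 = +1.
v=2: v_2(a)=-11, v_2(b)=-11; units ≡ 3, 1 (mod 8); ε·ε+αω+βω = 1·0+-11·0+-11·1 ≡ 1  ⇒  (a,b)_2 = -1.
v=5: a=5^-2·(≡4), b=5^0·(≡3) mod 5; (4|5)=+1, (3|5)=-1; (−1)^{-2·0·2}·(+1)^0·(-1)^-2 = +1.
Ram(34086, -782) = {2, 13}; no ℚ_2-point on the conic.

[2, 13]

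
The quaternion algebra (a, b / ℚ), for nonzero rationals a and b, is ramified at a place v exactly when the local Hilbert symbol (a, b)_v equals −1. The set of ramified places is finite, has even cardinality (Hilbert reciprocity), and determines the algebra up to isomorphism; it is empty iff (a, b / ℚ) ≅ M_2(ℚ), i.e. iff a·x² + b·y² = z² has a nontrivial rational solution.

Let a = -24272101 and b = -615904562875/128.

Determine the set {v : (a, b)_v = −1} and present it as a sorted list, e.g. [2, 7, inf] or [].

[2, 7, 19, inf]

Mod squares: a ≡ -589, b ≡ -1195670. Check v ∈ {∞, 2, 5, 7, 19, 29, 31}.
v=2: v_2(a)=0, v_2(b)=-7; units ≡ 3, 5 (mod 8); ε·ε+αω+βω = 1·0+0·1+-7·1 ≡ 1  ⇒  (a,b)_2 = -1.
v=5: a=5^0·(≡4), b=5^3·(≡4) mod 5; (4|5)=+1, (4|5)=+1; (−1)^{0·3·2}·(+1)^3·(+1)^0 = +1.
v=7: a=7^2·(≡6), b=7^3·(≡4) mod 7; (6|7)=-1, (4|7)=+1; (−1)^{2·3·3}·(-1)^3·(+1)^2 = -1.
v=19: a=19^1·(≡5), b=19^1·(≡9) mod 19; (5|19)=+1, (9|19)=+1; (−1)^{1·1·9}·(+1)^1·(+1)^1 = -1.
v=29: a=29^2·(≡23), b=29^3·(≡12) mod 29; (23|29)=+1, (12|29)=-1; (−1)^{2·3·14}·(+1)^3·(-1)^2 = +1.
v=∞: -589 < 0 and -1195670 < 0  ⇒  (a,b)_∞ = -1.
v=31: a=31^1·(≡27), b=31^1·(≡14) mod 31; (27|31)=-1, (14|31)=+1; (−1)^{1·1·15}·(-1)^1·(+1)^1 = +1.
(-589, -1195670 / ℚ) ramifies at {2, 7, 19, ∞}: a division algebra.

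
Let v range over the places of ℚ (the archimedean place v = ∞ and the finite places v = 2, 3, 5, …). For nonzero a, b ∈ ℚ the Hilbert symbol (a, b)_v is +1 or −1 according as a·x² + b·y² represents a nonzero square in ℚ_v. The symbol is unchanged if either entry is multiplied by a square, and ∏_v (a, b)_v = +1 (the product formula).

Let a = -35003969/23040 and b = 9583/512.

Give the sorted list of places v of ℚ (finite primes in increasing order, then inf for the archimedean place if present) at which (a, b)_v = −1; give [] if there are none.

Mod squares: a ≡ -10010, b ≡ 14. Check v ∈ {∞, 2, 3, 5, 7, 11, 13, 17, 37}.
v=3: a=3^-2·(≡1), b=3^0·(≡2) mod 3; (1|3)=+1, (2|3)=-1; (−1)^{-2·0·1}·(+1)^0·(-1)^-2 = +1.
v=11: a=11^3·(≡4), b=11^0·(≡4) mod 11; (4|11)=+1, (4|11)=+1; (−1)^{3·0·5}·(+1)^0·(+1)^3 = +1.
v=5: a=5^-1·(≡2), b=5^0·(≡4) mod 5; (2|5)=-1, (4|5)=+1; (−1)^{-1·0·2}·(-1)^0·(+1)^-1 = +1.
v=∞: -10010 < 0 and 14 > 0  ⇒  (a,b)_∞ = +1.
v=2: v_2(a)=-9, v_2(b)=-9; units ≡ 3, 7 (mod 8); ε·ε+αω+βω = 1·1+-9·0+-9·1 ≡ 0  ⇒  (a,b)_2 = +1.
v=13: a=13^1·(≡3), b=13^0·(≡3) mod 13; (3|13)=+1, (3|13)=+1; (−1)^{1·0·6}·(+1)^0·(+1)^1 = +1.
v=7: a=7^1·(≡3), b=7^1·(≡4) mod 7; (3|7)=-1, (4|7)=+1; (−1)^{1·1·3}·(-1)^1·(+1)^1 = +1.
v=17: a=17^2·(≡11), b=17^0·(≡6) mod 17; (11|17)=-1, (6|17)=-1; (−1)^{2·0·8}·(-1)^0·(-1)^2 = +1.
v=37: a=37^0·(≡31), b=37^2·(≡5) mod 37; (31|37)=-1, (5|37)=-1; (−1)^{0·2·18}·(-1)^2·(-1)^0 = +1.
Ram(a, b) = ∅: the form -10010·x² + 14·y² − z² is isotropic over every ℚ_v, so by Hasse–Minkowski it is isotropic over ℚ.

[]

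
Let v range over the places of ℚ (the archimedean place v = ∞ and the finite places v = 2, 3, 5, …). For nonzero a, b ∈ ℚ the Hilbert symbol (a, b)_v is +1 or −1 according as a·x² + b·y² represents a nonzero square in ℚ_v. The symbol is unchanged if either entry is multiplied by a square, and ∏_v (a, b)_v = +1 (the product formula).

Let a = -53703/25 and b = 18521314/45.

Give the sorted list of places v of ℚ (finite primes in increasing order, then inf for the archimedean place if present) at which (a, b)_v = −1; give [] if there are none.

[3, 5, 17, 19]

Mod squares: a ≡ -663, b ≡ 38570. Check v ∈ {∞, 2, 3, 5, 7, 13, 17, 19, 29}.
v=17: a=17^1·(≡11), b=17^0·(≡14) mod 17; (11|17)=-1, (14|17)=-1; (−1)^{1·0·8}·(-1)^0·(-1)^1 = -1.
v=3: a=3^5·(≡1), b=3^-2·(≡2) mod 3; (1|3)=+1, (2|3)=-1; (−1)^{5·-2·1}·(+1)^-2·(-1)^5 = -1.
v=5: a=5^-2·(≡2), b=5^-1·(≡1) mod 5; (2|5)=-1, (1|5)=+1; (−1)^{-2·-1·2}·(-1)^-1·(+1)^-2 = -1.
v=19: a=19^0·(≡8), b=19^1·(≡7) mod 19; (8|19)=-1, (7|19)=+1; (−1)^{0·1·9}·(-1)^1·(+1)^0 = -1.
v=7: a=7^0·(≡2), b=7^5·(≡1) mod 7; (2|7)=+1, (1|7)=+1; (−1)^{0·5·3}·(+1)^5·(+1)^0 = +1.
v=∞: -663 < 0 and 38570 > 0  ⇒  (a,b)_∞ = +1.
v=2: v_2(a)=0, v_2(b)=1; units ≡ 1, 5 (mod 8); ε·ε+αω+βω = 0·0+0·1+1·0 ≡ 0  ⇒  (a,b)_2 = +1.
v=29: a=29^0·(≡6), b=29^1·(≡9) mod 29; (6|29)=+1, (9|29)=+1; (−1)^{0·1·14}·(+1)^1·(+1)^0 = +1.
v=13: a=13^1·(≡10), b=13^0·(≡1) mod 13; (10|13)=+1, (1|13)=+1; (−1)^{1·0·6}·(+1)^0·(+1)^1 = +1.
Ram(-663, 38570) = {3, 5, 17, 19}; no ℚ_3-point on the conic.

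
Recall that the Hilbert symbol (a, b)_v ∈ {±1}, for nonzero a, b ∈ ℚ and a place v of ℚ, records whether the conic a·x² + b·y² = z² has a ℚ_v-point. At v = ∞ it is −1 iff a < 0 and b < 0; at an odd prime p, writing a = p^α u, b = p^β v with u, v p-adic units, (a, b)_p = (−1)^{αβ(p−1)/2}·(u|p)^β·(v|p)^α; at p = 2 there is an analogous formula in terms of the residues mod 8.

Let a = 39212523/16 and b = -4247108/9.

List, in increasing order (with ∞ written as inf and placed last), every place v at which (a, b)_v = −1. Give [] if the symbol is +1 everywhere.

Mod squares: a ≡ 4356947, b ≡ -1061777. Check v ∈ {∞, 2, 3, 7, 17, 19, 29, 41, 47}.
v=19: a=19^1·(≡13), b=19^1·(≡13) mod 19; (13|19)=-1, (13|19)=-1; (−1)^{1·1·9}·(-1)^1·(-1)^1 = -1.
v=17: a=17^1·(≡9), b=17^0·(≡4) mod 17; (9|17)=+1, (4|17)=+1; (−1)^{1·0·8}·(+1)^0·(+1)^1 = +1.
v=3: a=3^2·(≡2), b=3^-2·(≡1) mod 3; (2|3)=-1, (1|3)=+1; (−1)^{2·-2·1}·(-1)^-2·(+1)^2 = +1.
v=41: a=41^1·(≡10), b=41^1·(≡34) mod 41; (10|41)=+1, (34|41)=-1; (−1)^{1·1·20}·(+1)^1·(-1)^1 = -1.
v=∞: 4356947 > 0 and -1061777 < 0  ⇒  (a,b)_∞ = +1.
v=29: a=29^0·(≡9), b=29^1·(≡3) mod 29; (9|29)=+1, (3|29)=-1; (−1)^{0·1·14}·(+1)^1·(-1)^0 = +1.
v=2: v_2(a)=-4, v_2(b)=2; units ≡ 3, 7 (mod 8); ε·ε+αω+βω = 1·1+-4·0+2·1 ≡ 1  ⇒  (a,b)_2 = -1.
v=7: a=7^1·(≡2), b=7^0·(≡1) mod 7; (2|7)=+1, (1|7)=+1; (−1)^{1·0·3}·(+1)^0·(+1)^1 = +1.
v=47: a=47^1·(≡36), b=47^1·(≡28) mod 47; (36|47)=+1, (28|47)=+1; (−1)^{1·1·23}·(+1)^1·(+1)^1 = -1.
Ram(4356947, -1061777) = {2, 19, 41, 47}; no ℚ_2-point on the conic.

[2, 19, 41, 47]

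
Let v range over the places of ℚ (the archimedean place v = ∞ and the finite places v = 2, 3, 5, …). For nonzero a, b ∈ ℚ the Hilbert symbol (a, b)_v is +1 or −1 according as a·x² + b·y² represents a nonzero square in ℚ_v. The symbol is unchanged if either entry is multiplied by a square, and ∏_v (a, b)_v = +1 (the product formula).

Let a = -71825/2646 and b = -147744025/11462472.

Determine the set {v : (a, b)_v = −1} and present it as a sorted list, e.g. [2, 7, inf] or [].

[2, inf]

(a, b) ≡ (-102, -2) mod (ℚ^×)²; places V = {2, 3, 5, 7, 11, 13, 17, 19, ∞}.
(a,b)_19: α=0, u≡18; β=-2, v≡17 (mod 19); (18|19)=-1, (17|19)=+1; sign (−1)^0·-1^-2·+1^0 = +1.
(a,b)_13: α=2, u≡8; β=2, v≡8 (mod 13); (8|13)=-1, (8|13)=-1; sign (−1)^0·-1^2·-1^2 = +1.
(a,b)_17: α=1, u≡10; β=2, v≡16 (mod 17); (10|17)=-1, (16|17)=+1; sign (−1)^0·-1^2·+1^1 = +1.
(a,b)_5: α=2, u≡2; β=2, v≡2 (mod 5); (2|5)=-1, (2|5)=-1; sign (−1)^0·-1^2·-1^2 = +1.
(a,b)_3: α=-3, u≡2; β=-4, v≡1 (mod 3); (2|3)=-1, (1|3)=+1; sign (−1)^0·-1^-4·+1^-3 = +1.
(a,b)_∞: sgn(-102)=−, sgn(-2)=−, so -1.
(a,b)_11: α=0, u≡10; β=2, v≡3 (mod 11); (10|11)=-1, (3|11)=+1; sign (−1)^0·-1^2·+1^0 = +1.
(a,b)_2: α=-1, β=-3; u≡5, v≡7 (mod 8); ε(u)ε(v)=0·1, αω(v)=-1·0, βω(u)=-3·1; sum ≡ 1  ⇒  -1.
(a,b)_7: α=-2, u≡6; β=-2, v≡6 (mod 7); (6|7)=-1, (6|7)=-1; sign (−1)^0·-1^-2·-1^-2 = +1.
(-102, -2 / ℚ) ramifies at {2, ∞}: a division algebra.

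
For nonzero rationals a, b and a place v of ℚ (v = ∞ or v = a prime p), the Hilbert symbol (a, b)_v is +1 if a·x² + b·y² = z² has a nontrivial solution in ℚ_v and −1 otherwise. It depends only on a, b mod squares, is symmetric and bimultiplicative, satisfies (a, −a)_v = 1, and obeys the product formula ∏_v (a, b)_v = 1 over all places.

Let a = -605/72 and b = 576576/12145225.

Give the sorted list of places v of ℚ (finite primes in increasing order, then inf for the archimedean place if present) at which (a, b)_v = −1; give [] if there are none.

[]

(a, b) ≡ (-10, 1001) mod (ℚ^×)²; places V = {2, 3, 5, 7, 11, 13, 17, 41, ∞}.
(a,b)_11: α=2, u≡1; β=1, v≡3 (mod 11); (1|11)=+1, (3|11)=+1; sign (−1)^0·+1^1·+1^2 = +1.
(a,b)_13: α=0, u≡12; β=1, v≡9 (mod 13); (12|13)=+1, (9|13)=+1; sign (−1)^0·+1^1·+1^0 = +1.
(a,b)_17: α=0, u≡6; β=-2, v≡4 (mod 17); (6|17)=-1, (4|17)=+1; sign (−1)^0·-1^-2·+1^0 = +1.
(a,b)_3: α=-2, u≡2; β=2, v≡2 (mod 3); (2|3)=-1, (2|3)=-1; sign (−1)^0·-1^2·-1^-2 = +1.
(a,b)_5: α=1, u≡2; β=-2, v≡4 (mod 5); (2|5)=-1, (4|5)=+1; sign (−1)^0·-1^-2·+1^1 = +1.
(a,b)_7: α=0, u≡2; β=1, v≡6 (mod 7); (2|7)=+1, (6|7)=-1; sign (−1)^0·+1^1·-1^0 = +1.
(a,b)_41: α=0, u≡40; β=-2, v≡22 (mod 41); (40|41)=+1, (22|41)=-1; sign (−1)^0·+1^-2·-1^0 = +1.
(a,b)_2: α=-3, β=6; u≡3, v≡1 (mod 8); ε(u)ε(v)=1·0, αω(v)=-3·0, βω(u)=6·1; sum ≡ 0  ⇒  +1.
(a,b)_∞: sgn(-10)=−, sgn(1001)=+, so +1.
Every local symbol is +1, so the conic -10·x² + 1001·y² = z² has ℚ_v-points for all v and hence a ℚ-point; (a, b / ℚ) ≅ M_2(ℚ).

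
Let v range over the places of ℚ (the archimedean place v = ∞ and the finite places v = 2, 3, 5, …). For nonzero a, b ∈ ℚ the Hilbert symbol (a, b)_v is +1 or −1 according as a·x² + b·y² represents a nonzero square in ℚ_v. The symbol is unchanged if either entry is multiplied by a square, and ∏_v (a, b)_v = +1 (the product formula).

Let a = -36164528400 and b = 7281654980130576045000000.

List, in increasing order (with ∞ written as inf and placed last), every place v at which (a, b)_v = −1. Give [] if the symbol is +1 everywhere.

(a, b) ≡ (-15249, 805) mod (ℚ^×)²; places V = {2, 3, 5, 7, 11, 13, 17, 23, ∞}.
(a,b)_3: α=1, u≡2; β=10, v≡1 (mod 3); (2|3)=-1, (1|3)=+1; sign (−1)^0·-1^10·+1^1 = +1.
(a,b)_23: α=1, u≡4; β=3, v≡9 (mod 23); (4|23)=+1, (9|23)=+1; sign (−1)^1·+1^3·+1^1 = -1.
(a,b)_13: α=1, u≡9; β=2, v≡10 (mod 13); (9|13)=+1, (10|13)=+1; sign (−1)^0·+1^2·+1^1 = +1.
(a,b)_5: α=2, u≡4; β=7, v≡1 (mod 5); (4|5)=+1, (1|5)=+1; sign (−1)^0·+1^7·+1^2 = +1.
(a,b)_7: α=2, u≡1; β=3, v≡3 (mod 7); (1|7)=+1, (3|7)=-1; sign (−1)^0·+1^3·-1^2 = +1.
(a,b)_17: α=1, u≡9; β=2, v≡5 (mod 17); (9|17)=+1, (5|17)=-1; sign (−1)^0·+1^2·-1^1 = -1.
(a,b)_2: α=4, β=6; u≡7, v≡5 (mod 8); ε(u)ε(v)=1·0, αω(v)=4·1, βω(u)=6·0; sum ≡ 0  ⇒  +1.
(a,b)_∞: sgn(-15249)=−, sgn(805)=+, so +1.
(a,b)_11: α=2, u≡6; β=2, v≡10 (mod 11); (6|11)=-1, (10|11)=-1; sign (−1)^0·-1^2·-1^2 = +1.
(-15249, 805 / ℚ) ramifies at {17, 23}: a division algebra.

[17, 23]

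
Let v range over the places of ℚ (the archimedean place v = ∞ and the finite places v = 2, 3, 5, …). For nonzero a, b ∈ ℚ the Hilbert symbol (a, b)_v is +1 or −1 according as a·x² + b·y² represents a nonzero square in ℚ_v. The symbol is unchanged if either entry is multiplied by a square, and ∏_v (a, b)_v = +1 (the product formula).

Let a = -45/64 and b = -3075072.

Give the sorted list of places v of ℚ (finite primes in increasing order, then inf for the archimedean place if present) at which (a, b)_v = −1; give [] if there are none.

Mod squares: a ≡ -5, b ≡ -3003. Check v ∈ {∞, 2, 3, 5, 7, 11, 13}.
v=13: a=13^0·(≡6), b=13^1·(≡4) mod 13; (6|13)=-1, (4|13)=+1; (−1)^{0·1·6}·(-1)^1·(+1)^0 = -1.
v=∞: -5 < 0 and -3003 < 0  ⇒  (a,b)_∞ = -1.
v=7: a=7^0·(≡4), b=7^1·(≡3) mod 7; (4|7)=+1, (3|7)=-1; (−1)^{0·1·3}·(+1)^1·(-1)^0 = +1.
v=2: v_2(a)=-6, v_2(b)=10; units ≡ 3, 5 (mod 8); ε·ε+αω+βω = 1·0+-6·1+10·1 ≡ 0  ⇒  (a,b)_2 = +1.
v=11: a=11^0·(≡6), b=11^1·(≡2) mod 11; (6|11)=-1, (2|11)=-1; (−1)^{0·1·5}·(-1)^1·(-1)^0 = -1.
v=3: a=3^2·(≡1), b=3^1·(≡1) mod 3; (1|3)=+1, (1|3)=+1; (−1)^{2·1·1}·(+1)^1·(+1)^2 = +1.
v=5: a=5^1·(≡4), b=5^0·(≡3) mod 5; (4|5)=+1, (3|5)=-1; (−1)^{1·0·2}·(+1)^0·(-1)^1 = -1.
(-5, -3003 / ℚ) ramifies at {5, 11, 13, ∞}: a division algebra.

[5, 11, 13, inf]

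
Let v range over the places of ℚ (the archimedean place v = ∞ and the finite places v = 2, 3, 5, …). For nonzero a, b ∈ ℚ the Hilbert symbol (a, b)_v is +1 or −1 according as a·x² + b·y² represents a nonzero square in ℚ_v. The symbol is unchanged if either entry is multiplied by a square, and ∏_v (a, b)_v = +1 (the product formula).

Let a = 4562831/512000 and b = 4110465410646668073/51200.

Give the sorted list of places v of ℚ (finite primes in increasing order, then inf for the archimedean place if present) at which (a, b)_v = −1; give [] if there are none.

[2, 29]

Mod squares: a ≡ 2755, b ≡ 111826. Check v ∈ {∞, 2, 3, 5, 7, 11, 13, 17, 19, 23, 29}.
v=2: v_2(a)=-12, v_2(b)=-11; units ≡ 3, 1 (mod 8); ε·ε+αω+βω = 1·0+-12·0+-11·1 ≡ 1  ⇒  (a,b)_2 = -1.
v=3: a=3^0·(≡1), b=3^4·(≡1) mod 3; (1|3)=+1, (1|3)=+1; (−1)^{0·4·1}·(+1)^4·(+1)^0 = +1.
v=11: a=11^0·(≡4), b=11^1·(≡10) mod 11; (4|11)=+1, (10|11)=-1; (−1)^{0·1·5}·(+1)^1·(-1)^0 = +1.
v=29: a=29^1·(≡26), b=29^2·(≡3) mod 29; (26|29)=-1, (3|29)=-1; (−1)^{1·2·14}·(-1)^2·(-1)^1 = -1.
v=5: a=5^-3·(≡1), b=5^-2·(≡1) mod 5; (1|5)=+1, (1|5)=+1; (−1)^{-3·-2·2}·(+1)^-2·(+1)^-3 = +1.
v=17: a=17^0·(≡9), b=17^1·(≡8) mod 17; (9|17)=+1, (8|17)=+1; (−1)^{0·1·8}·(+1)^1·(+1)^0 = +1.
v=19: a=19^1·(≡12), b=19^4·(≡16) mod 19; (12|19)=-1, (16|19)=+1; (−1)^{1·4·9}·(-1)^4·(+1)^1 = +1.
v=13: a=13^2·(≡3), b=13^3·(≡9) mod 13; (3|13)=+1, (9|13)=+1; (−1)^{2·3·6}·(+1)^3·(+1)^2 = +1.
v=7: a=7^2·(≡2), b=7^2·(≡2) mod 7; (2|7)=+1, (2|7)=+1; (−1)^{2·2·3}·(+1)^2·(+1)^2 = +1.
v=∞: 2755 > 0 and 111826 > 0  ⇒  (a,b)_∞ = +1.
v=23: a=23^0·(≡8), b=23^1·(≡18) mod 23; (8|23)=+1, (18|23)=+1; (−1)^{0·1·11}·(+1)^1·(+1)^0 = +1.
|Ram(2755, 111826)| = 2, even; anisotropic at {2, 29}.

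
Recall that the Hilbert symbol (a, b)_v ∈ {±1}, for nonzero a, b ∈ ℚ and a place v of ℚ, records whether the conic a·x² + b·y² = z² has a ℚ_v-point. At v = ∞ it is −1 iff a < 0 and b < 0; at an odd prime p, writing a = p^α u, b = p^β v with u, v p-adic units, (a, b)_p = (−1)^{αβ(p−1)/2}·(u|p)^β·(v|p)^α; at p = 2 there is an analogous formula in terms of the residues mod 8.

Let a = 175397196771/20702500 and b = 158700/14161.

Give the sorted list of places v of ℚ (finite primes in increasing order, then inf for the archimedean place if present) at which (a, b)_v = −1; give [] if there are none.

[2, 3, 17, 29]

(a, b) ≡ (11339, 3) mod (ℚ^×)²; places V = {2, 3, 5, 7, 13, 17, 19, 23, 29, ∞}.
(a,b)_∞: sgn(11339)=+, sgn(3)=+, so +1.
(a,b)_19: α=2, u≡12; β=0, v≡2 (mod 19); (12|19)=-1, (2|19)=-1; sign (−1)^0·-1^0·-1^2 = +1.
(a,b)_2: α=-2, β=2; u≡3, v≡3 (mod 8); ε(u)ε(v)=1·1, αω(v)=-2·1, βω(u)=2·1; sum ≡ 1  ⇒  -1.
(a,b)_29: α=1, u≡11; β=0, v≡11 (mod 29); (11|29)=-1, (11|29)=-1; sign (−1)^0·-1^0·-1^1 = -1.
(a,b)_3: α=4, u≡2; β=1, v≡1 (mod 3); (2|3)=-1, (1|3)=+1; sign (−1)^0·-1^1·+1^4 = -1.
(a,b)_23: α=3, u≡5; β=2, v≡13 (mod 23); (5|23)=-1, (13|23)=+1; sign (−1)^0·-1^2·+1^3 = +1.
(a,b)_7: α=-2, u≡6; β=-2, v≡5 (mod 7); (6|7)=-1, (5|7)=-1; sign (−1)^0·-1^-2·-1^-2 = +1.
(a,b)_17: α=1, u≡4; β=-2, v≡6 (mod 17); (4|17)=+1, (6|17)=-1; sign (−1)^0·+1^-2·-1^1 = -1.
(a,b)_5: α=-4, u≡4; β=2, v≡3 (mod 5); (4|5)=+1, (3|5)=-1; sign (−1)^0·+1^2·-1^-4 = +1.
(a,b)_13: α=-2, u≡4; β=0, v≡12 (mod 13); (4|13)=+1, (12|13)=+1; sign (−1)^0·+1^0·+1^-2 = +1.
Ram(11339, 3) = {2, 3, 17, 29}; no ℚ_2-point on the conic.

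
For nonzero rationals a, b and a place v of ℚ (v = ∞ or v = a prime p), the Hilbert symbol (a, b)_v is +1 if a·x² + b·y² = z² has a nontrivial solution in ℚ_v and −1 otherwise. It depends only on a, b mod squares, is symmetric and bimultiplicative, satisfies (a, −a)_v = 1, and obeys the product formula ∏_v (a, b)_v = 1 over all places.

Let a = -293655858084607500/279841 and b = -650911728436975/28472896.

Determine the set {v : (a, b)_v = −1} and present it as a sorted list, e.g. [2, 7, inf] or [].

[37, inf]

(a, b) ≡ (-1147, -31) mod (ℚ^×)²; places V = {2, 3, 5, 17, 23, 29, 31, 37, 47, ∞}.
(a,b)_∞: sgn(-1147)=−, sgn(-31)=−, so -1.
(a,b)_23: α=-4, u≡1; β=-2, v≡15 (mod 23); (1|23)=+1, (15|23)=-1; sign (−1)^0·+1^-2·-1^-4 = +1.
(a,b)_3: α=4, u≡2; β=0, v≡2 (mod 3); (2|3)=-1, (2|3)=-1; sign (−1)^0·-1^0·-1^4 = +1.
(a,b)_17: α=0, u≡1; β=2, v≡7 (mod 17); (1|17)=+1, (7|17)=-1; sign (−1)^0·+1^2·-1^0 = +1.
(a,b)_29: α=0, u≡4; β=-2, v≡2 (mod 29); (4|29)=+1, (2|29)=-1; sign (−1)^0·+1^-2·-1^0 = +1.
(a,b)_31: α=5, u≡2; β=3, v≡26 (mod 31); (2|31)=+1, (26|31)=-1; sign (−1)^1·+1^3·-1^5 = +1.
(a,b)_2: α=2, β=-6; u≡5, v≡1 (mod 8); ε(u)ε(v)=0·0, αω(v)=2·0, βω(u)=-6·1; sum ≡ 0  ⇒  +1.
(a,b)_5: α=4, u≡3; β=2, v≡1 (mod 5); (3|5)=-1, (1|5)=+1; sign (−1)^0·-1^2·+1^4 = +1.
(a,b)_37: α=3, u≡29; β=2, v≡8 (mod 37); (29|37)=-1, (8|37)=-1; sign (−1)^0·-1^2·-1^3 = -1.
(a,b)_47: α=0, u≡34; β=2, v≡8 (mod 47); (34|47)=+1, (8|47)=+1; sign (−1)^0·+1^2·+1^0 = +1.
(-1147, -31 / ℚ) ramifies at {37, ∞}: a division algebra.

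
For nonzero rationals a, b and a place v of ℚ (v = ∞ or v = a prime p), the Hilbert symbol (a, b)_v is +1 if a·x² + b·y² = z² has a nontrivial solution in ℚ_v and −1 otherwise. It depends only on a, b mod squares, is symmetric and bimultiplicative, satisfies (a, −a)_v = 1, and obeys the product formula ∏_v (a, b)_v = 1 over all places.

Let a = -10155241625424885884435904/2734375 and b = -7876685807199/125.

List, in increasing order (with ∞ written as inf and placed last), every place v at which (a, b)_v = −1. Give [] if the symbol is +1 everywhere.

(a, b) ≡ (-2737, -1955) mod (ℚ^×)²; places V = {2, 3, 5, 7, 11, 17, 23, ∞}.
(a,b)_17: α=5, u≡1; β=3, v≡13 (mod 17); (1|17)=+1, (13|17)=+1; sign (−1)^0·+1^3·+1^5 = +1.
(a,b)_∞: sgn(-2737)=−, sgn(-1955)=−, so -1.
(a,b)_23: α=5, u≡21; β=3, v≡11 (mod 23); (21|23)=-1, (11|23)=-1; sign (−1)^1·-1^3·-1^5 = -1.
(a,b)_2: α=6, β=0; u≡7, v≡5 (mod 8); ε(u)ε(v)=1·0, αω(v)=6·1, βω(u)=0·0; sum ≡ 0  ⇒  +1.
(a,b)_11: α=8, u≡6; β=4, v≡9 (mod 11); (6|11)=-1, (9|11)=+1; sign (−1)^0·-1^4·+1^8 = +1.
(a,b)_5: α=-8, u≡3; β=-3, v≡1 (mod 5); (3|5)=-1, (1|5)=+1; sign (−1)^0·-1^-3·+1^-8 = -1.
(a,b)_7: α=-1, u≡2; β=0, v≡6 (mod 7); (2|7)=+1, (6|7)=-1; sign (−1)^0·+1^0·-1^-1 = -1.
(a,b)_3: α=4, u≡2; β=2, v≡1 (mod 3); (2|3)=-1, (1|3)=+1; sign (−1)^0·-1^2·+1^4 = +1.
Ram(-2737, -1955) = {5, 7, 23, ∞}; no ℚ_5-point on the conic.

[5, 7, 23, inf]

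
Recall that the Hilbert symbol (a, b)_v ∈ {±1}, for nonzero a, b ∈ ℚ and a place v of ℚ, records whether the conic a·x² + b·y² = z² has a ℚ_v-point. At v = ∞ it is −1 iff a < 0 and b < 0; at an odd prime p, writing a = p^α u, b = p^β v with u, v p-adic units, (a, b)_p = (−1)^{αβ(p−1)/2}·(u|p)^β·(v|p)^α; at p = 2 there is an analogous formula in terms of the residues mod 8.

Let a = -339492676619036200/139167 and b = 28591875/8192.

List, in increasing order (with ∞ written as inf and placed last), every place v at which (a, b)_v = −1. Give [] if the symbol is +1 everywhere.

[13, 23]

Mod squares: a ≡ -3094, b ≡ 10166. Check v ∈ {∞, 2, 3, 5, 7, 13, 17, 23, 31, 47}.
v=3: a=3^-2·(≡2), b=3^2·(≡2) mod 3; (2|3)=-1, (2|3)=-1; (−1)^{-2·2·1}·(-1)^2·(-1)^-2 = +1.
v=23: a=23^4·(≡21), b=23^1·(≡11) mod 23; (21|23)=-1, (11|23)=-1; (−1)^{4·1·11}·(-1)^1·(-1)^4 = -1.
v=2: v_2(a)=3, v_2(b)=-13; units ≡ 5, 3 (mod 8); ε·ε+αω+βω = 0·1+3·1+-13·1 ≡ 0  ⇒  (a,b)_2 = +1.
v=17: a=17^1·(≡14), b=17^1·(≡10) mod 17; (14|17)=-1, (10|17)=-1; (−1)^{1·1·8}·(-1)^1·(-1)^1 = +1.
v=∞: -3094 < 0 and 10166 > 0  ⇒  (a,b)_∞ = +1.
v=5: a=5^2·(≡1), b=5^4·(≡1) mod 5; (1|5)=+1, (1|5)=+1; (−1)^{2·4·2}·(+1)^4·(+1)^2 = +1.
v=7: a=7^-1·(≡6), b=7^0·(≡2) mod 7; (6|7)=-1, (2|7)=+1; (−1)^{-1·0·3}·(-1)^0·(+1)^-1 = +1.
v=31: a=31^2·(≡30), b=31^0·(≡6) mod 31; (30|31)=-1, (6|31)=-1; (−1)^{2·0·15}·(-1)^0·(-1)^2 = +1.
v=13: a=13^5·(≡4), b=13^1·(≡11) mod 13; (4|13)=+1, (11|13)=-1; (−1)^{5·1·6}·(+1)^1·(-1)^5 = -1.
v=47: a=47^-2·(≡18), b=47^0·(≡16) mod 47; (18|47)=+1, (16|47)=+1; (−1)^{-2·0·23}·(+1)^0·(+1)^-2 = +1.
(-3094, 10166 / ℚ) ramifies at {13, 23}: a division algebra.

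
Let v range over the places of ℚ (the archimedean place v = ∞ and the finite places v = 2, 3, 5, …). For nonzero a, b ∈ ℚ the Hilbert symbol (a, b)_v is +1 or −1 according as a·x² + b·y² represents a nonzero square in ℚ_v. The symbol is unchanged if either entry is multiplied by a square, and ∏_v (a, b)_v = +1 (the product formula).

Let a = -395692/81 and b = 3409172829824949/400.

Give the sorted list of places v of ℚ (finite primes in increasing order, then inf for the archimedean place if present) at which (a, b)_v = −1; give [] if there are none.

[17, 23]

Mod squares: a ≡ -187, b ≡ 4301. Check v ∈ {∞, 2, 3, 5, 11, 17, 23}.
v=11: a=11^1·(≡5), b=11^3·(≡7) mod 11; (5|11)=+1, (7|11)=-1; (−1)^{1·3·5}·(+1)^3·(-1)^1 = +1.
v=∞: -187 < 0 and 4301 > 0  ⇒  (a,b)_∞ = +1.
v=23: a=23^2·(≡22), b=23^5·(≡13) mod 23; (22|23)=-1, (13|23)=+1; (−1)^{2·5·11}·(-1)^5·(+1)^2 = -1.
v=2: v_2(a)=2, v_2(b)=-4; units ≡ 5, 5 (mod 8); ε·ε+αω+βω = 0·0+2·1+-4·1 ≡ 0  ⇒  (a,b)_2 = +1.
v=5: a=5^0·(≡3), b=5^-2·(≡4) mod 5; (3|5)=-1, (4|5)=+1; (−1)^{0·-2·2}·(-1)^-2·(+1)^0 = +1.
v=3: a=3^-4·(≡2), b=3^4·(≡2) mod 3; (2|3)=-1, (2|3)=-1; (−1)^{-4·4·1}·(-1)^4·(-1)^-4 = +1.
v=17: a=17^1·(≡5), b=17^3·(≡9) mod 17; (5|17)=-1, (9|17)=+1; (−1)^{1·3·8}·(-1)^3·(+1)^1 = -1.
(-187, 4301 / ℚ) ramifies at {17, 23}: a division algebra.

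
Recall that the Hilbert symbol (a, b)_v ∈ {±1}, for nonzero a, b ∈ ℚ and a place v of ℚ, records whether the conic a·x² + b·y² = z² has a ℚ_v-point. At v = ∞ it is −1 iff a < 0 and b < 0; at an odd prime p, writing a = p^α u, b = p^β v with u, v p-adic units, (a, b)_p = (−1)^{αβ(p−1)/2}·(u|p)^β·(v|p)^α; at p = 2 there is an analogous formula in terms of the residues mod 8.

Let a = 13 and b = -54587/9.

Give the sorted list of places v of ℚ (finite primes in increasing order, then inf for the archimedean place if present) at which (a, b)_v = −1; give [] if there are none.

(a, b) ≡ (13, -323) mod (ℚ^×)²; places V = {2, 3, 13, 17, 19, ∞}.
(a,b)_3: α=0, u≡1; β=-2, v≡1 (mod 3); (1|3)=+1, (1|3)=+1; sign (−1)^0·+1^-2·+1^0 = +1.
(a,b)_17: α=0, u≡13; β=1, v≡4 (mod 17); (13|17)=+1, (4|17)=+1; sign (−1)^0·+1^1·+1^0 = +1.
(a,b)_2: α=0, β=0; u≡5, v≡5 (mod 8); ε(u)ε(v)=0·0, αω(v)=0·1, βω(u)=0·1; sum ≡ 0  ⇒  +1.
(a,b)_19: α=0, u≡13; β=1, v≡8 (mod 19); (13|19)=-1, (8|19)=-1; sign (−1)^0·-1^1·-1^0 = -1.
(a,b)_∞: sgn(13)=+, sgn(-323)=−, so +1.
(a,b)_13: α=1, u≡1; β=2, v≡6 (mod 13); (1|13)=+1, (6|13)=-1; sign (−1)^0·+1^2·-1^1 = -1.
(13, -323 / ℚ) ramifies at {13, 19}: a division algebra.

[13, 19]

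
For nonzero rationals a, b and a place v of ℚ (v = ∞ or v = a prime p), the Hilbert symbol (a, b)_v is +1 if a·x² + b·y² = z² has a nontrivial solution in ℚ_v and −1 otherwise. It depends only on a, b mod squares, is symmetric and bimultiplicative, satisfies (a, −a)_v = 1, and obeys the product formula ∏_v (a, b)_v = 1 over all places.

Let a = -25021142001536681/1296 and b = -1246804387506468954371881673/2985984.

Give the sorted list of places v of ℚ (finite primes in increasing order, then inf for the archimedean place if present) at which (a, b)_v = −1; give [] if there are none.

(a, b) ≡ (-41, -7337) mod (ℚ^×)²; places V = {2, 3, 7, 11, 13, 23, 29, 37, 41, ∞}.
(a,b)_3: α=-4, u≡1; β=-6, v≡1 (mod 3); (1|3)=+1, (1|3)=+1; sign (−1)^0·+1^-6·+1^-4 = +1.
(a,b)_37: α=2, u≡21; β=4, v≡36 (mod 37); (21|37)=+1, (36|37)=+1; sign (−1)^0·+1^4·+1^2 = +1.
(a,b)_11: α=2, u≡9; β=5, v≡9 (mod 11); (9|11)=+1, (9|11)=+1; sign (−1)^0·+1^5·+1^2 = +1.
(a,b)_29: α=2, u≡14; β=3, v≡26 (mod 29); (14|29)=-1, (26|29)=-1; sign (−1)^0·-1^3·-1^2 = -1.
(a,b)_2: α=-4, β=-12; u≡7, v≡7 (mod 8); ε(u)ε(v)=1·1, αω(v)=-4·0, βω(u)=-12·0; sum ≡ 1  ⇒  -1.
(a,b)_13: α=2, u≡6; β=2, v≡8 (mod 13); (6|13)=-1, (8|13)=-1; sign (−1)^0·-1^2·-1^2 = +1.
(a,b)_∞: sgn(-41)=−, sgn(-7337)=−, so -1.
(a,b)_7: α=2, u≡4; β=2, v≡3 (mod 7); (4|7)=+1, (3|7)=-1; sign (−1)^0·+1^2·-1^2 = +1.
(a,b)_41: α=1, u≡37; β=2, v≡9 (mod 41); (37|41)=+1, (9|41)=+1; sign (−1)^0·+1^2·+1^1 = +1.
(a,b)_23: α=2, u≡10; β=3, v≡9 (mod 23); (10|23)=-1, (9|23)=+1; sign (−1)^0·-1^3·+1^2 = -1.
Ram(-41, -7337) = {2, 23, 29, ∞}; no ℚ_2-point on the conic.

[2, 23, 29, inf]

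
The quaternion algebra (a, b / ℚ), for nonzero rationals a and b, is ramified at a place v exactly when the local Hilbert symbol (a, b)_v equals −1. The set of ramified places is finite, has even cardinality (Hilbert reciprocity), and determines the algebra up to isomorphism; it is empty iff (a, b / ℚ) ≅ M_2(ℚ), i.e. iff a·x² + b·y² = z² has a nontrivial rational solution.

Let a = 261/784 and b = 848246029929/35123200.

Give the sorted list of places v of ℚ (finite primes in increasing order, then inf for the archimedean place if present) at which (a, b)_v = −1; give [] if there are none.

Mod squares: a ≡ 29, b ≡ 119567. Check v ∈ {∞, 2, 3, 5, 7, 19, 29, 31}.
v=19: a=19^0·(≡18), b=19^1·(≡9) mod 19; (18|19)=-1, (9|19)=+1; (−1)^{0·1·9}·(-1)^1·(+1)^0 = -1.
v=∞: 29 > 0 and 119567 > 0  ⇒  (a,b)_∞ = +1.
v=29: a=29^1·(≡9), b=29^3·(≡20) mod 29; (9|29)=+1, (20|29)=+1; (−1)^{1·3·14}·(+1)^3·(+1)^1 = +1.
v=2: v_2(a)=-4, v_2(b)=-12; units ≡ 5, 7 (mod 8); ε·ε+αω+βω = 0·1+-4·0+-12·1 ≡ 0  ⇒  (a,b)_2 = +1.
v=31: a=31^0·(≡29), b=31^1·(≡12) mod 31; (29|31)=-1, (12|31)=-1; (−1)^{0·1·15}·(-1)^1·(-1)^0 = -1.
v=7: a=7^-2·(≡1), b=7^-3·(≡1) mod 7; (1|7)=+1, (1|7)=+1; (−1)^{-2·-3·3}·(+1)^-3·(+1)^-2 = +1.
v=5: a=5^0·(≡4), b=5^-2·(≡3) mod 5; (4|5)=+1, (3|5)=-1; (−1)^{0·-2·2}·(+1)^-2·(-1)^0 = +1.
v=3: a=3^2·(≡2), b=3^10·(≡2) mod 3; (2|3)=-1, (2|3)=-1; (−1)^{2·10·1}·(-1)^10·(-1)^2 = +1.
(29, 119567 / ℚ) ramifies at {19, 31}: a division algebra.

[19, 31]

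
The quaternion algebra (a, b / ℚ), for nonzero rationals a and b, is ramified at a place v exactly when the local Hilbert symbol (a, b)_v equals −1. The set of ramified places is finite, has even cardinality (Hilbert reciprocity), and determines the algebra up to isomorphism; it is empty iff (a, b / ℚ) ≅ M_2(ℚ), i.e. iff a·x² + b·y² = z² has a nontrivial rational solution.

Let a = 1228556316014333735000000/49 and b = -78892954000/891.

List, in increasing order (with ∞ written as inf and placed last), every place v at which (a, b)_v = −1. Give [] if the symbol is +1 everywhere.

(a, b) ≡ (935, -7507115) mod (ℚ^×)²; places V = {2, 3, 5, 7, 11, 13, 17, 31, 37, ∞}.
(a,b)_11: α=3, u≡7; β=-1, v≡2 (mod 11); (7|11)=-1, (2|11)=-1; sign (−1)^1·-1^-1·-1^3 = -1.
(a,b)_31: α=2, u≡14; β=1, v≡20 (mod 31); (14|31)=+1, (20|31)=+1; sign (−1)^0·+1^1·+1^2 = +1.
(a,b)_3: α=0, u≡2; β=-4, v≡1 (mod 3); (2|3)=-1, (1|3)=+1; sign (−1)^0·-1^-4·+1^0 = +1.
(a,b)_7: α=-2, u≡2; β=1, v≡1 (mod 7); (2|7)=+1, (1|7)=+1; sign (−1)^0·+1^1·+1^-2 = +1.
(a,b)_37: α=2, u≡10; β=1, v≡35 (mod 37); (10|37)=+1, (35|37)=-1; sign (−1)^0·+1^1·-1^2 = +1.
(a,b)_5: α=7, u≡2; β=3, v≡3 (mod 5); (2|5)=-1, (3|5)=-1; sign (−1)^0·-1^3·-1^7 = +1.
(a,b)_∞: sgn(935)=+, sgn(-7507115)=−, so +1.
(a,b)_2: α=6, β=4; u≡7, v≡5 (mod 8); ε(u)ε(v)=1·0, αω(v)=6·1, βω(u)=4·0; sum ≡ 0  ⇒  +1.
(a,b)_17: α=3, u≡8; β=3, v≡14 (mod 17); (8|17)=+1, (14|17)=-1; sign (−1)^0·+1^3·-1^3 = -1.
(a,b)_13: α=4, u≡10; β=0, v≡7 (mod 13); (10|13)=+1, (7|13)=-1; sign (−1)^0·+1^0·-1^4 = +1.
(935, -7507115 / ℚ) ramifies at {11, 17}: a division algebra.

[11, 17]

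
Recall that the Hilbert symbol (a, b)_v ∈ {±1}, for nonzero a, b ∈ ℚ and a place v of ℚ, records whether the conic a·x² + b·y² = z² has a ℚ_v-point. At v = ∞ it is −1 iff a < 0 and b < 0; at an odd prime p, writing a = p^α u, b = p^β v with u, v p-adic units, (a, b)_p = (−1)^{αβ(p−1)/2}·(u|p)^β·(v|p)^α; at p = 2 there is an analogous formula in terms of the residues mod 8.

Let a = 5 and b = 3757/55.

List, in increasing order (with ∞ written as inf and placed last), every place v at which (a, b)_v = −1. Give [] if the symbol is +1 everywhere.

Mod squares: a ≡ 5, b ≡ 715. Check v ∈ {∞, 2, 5, 11, 13, 17}.
v=∞: 5 > 0 and 715 > 0  ⇒  (a,b)_∞ = +1.
v=5: a=5^1·(≡1), b=5^-1·(≡2) mod 5; (1|5)=+1, (2|5)=-1; (−1)^{1·-1·2}·(+1)^-1·(-1)^1 = -1.
v=11: a=11^0·(≡5), b=11^-1·(≡10) mod 11; (5|11)=+1, (10|11)=-1; (−1)^{0·-1·5}·(+1)^-1·(-1)^0 = +1.
v=13: a=13^0·(≡5), b=13^1·(≡1) mod 13; (5|13)=-1, (1|13)=+1; (−1)^{0·1·6}·(-1)^1·(+1)^0 = -1.
v=17: a=17^0·(≡5), b=17^2·(≡16) mod 17; (5|17)=-1, (16|17)=+1; (−1)^{0·2·8}·(-1)^2·(+1)^0 = +1.
v=2: v_2(a)=0, v_2(b)=0; units ≡ 5, 3 (mod 8); ε·ε+αω+βω = 0·1+0·1+0·1 ≡ 0  ⇒  (a,b)_2 = +1.
Ram(5, 715) = {5, 13}; no ℚ_5-point on the conic.

[5, 13]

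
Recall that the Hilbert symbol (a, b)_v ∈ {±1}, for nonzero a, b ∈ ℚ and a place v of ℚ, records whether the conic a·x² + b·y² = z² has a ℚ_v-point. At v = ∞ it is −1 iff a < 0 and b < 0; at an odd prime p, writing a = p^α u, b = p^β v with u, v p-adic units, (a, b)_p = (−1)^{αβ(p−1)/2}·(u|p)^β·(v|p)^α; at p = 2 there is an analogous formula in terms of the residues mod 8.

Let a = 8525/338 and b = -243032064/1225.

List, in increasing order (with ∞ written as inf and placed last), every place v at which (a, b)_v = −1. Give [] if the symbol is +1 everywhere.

(a, b) ≡ (682, -59334) mod (ℚ^×)²; places V = {2, 3, 5, 7, 11, 13, 29, 31, ∞}.
(a,b)_3: α=0, u≡1; β=1, v≡1 (mod 3); (1|3)=+1, (1|3)=+1; sign (−1)^0·+1^1·+1^0 = +1.
(a,b)_2: α=-1, β=13; u≡5, v≡5 (mod 8); ε(u)ε(v)=0·0, αω(v)=-1·1, βω(u)=13·1; sum ≡ 0  ⇒  +1.
(a,b)_29: α=0, u≡3; β=1, v≡13 (mod 29); (3|29)=-1, (13|29)=+1; sign (−1)^0·-1^1·+1^0 = -1.
(a,b)_7: α=0, u≡3; β=-2, v≡3 (mod 7); (3|7)=-1, (3|7)=-1; sign (−1)^0·-1^-2·-1^0 = +1.
(a,b)_11: α=1, u≡2; β=1, v≡7 (mod 11); (2|11)=-1, (7|11)=-1; sign (−1)^1·-1^1·-1^1 = -1.
(a,b)_13: α=-2, u≡5; β=0, v≡8 (mod 13); (5|13)=-1, (8|13)=-1; sign (−1)^0·-1^0·-1^-2 = +1.
(a,b)_∞: sgn(682)=+, sgn(-59334)=−, so +1.
(a,b)_31: α=1, u≡22; β=1, v≡2 (mod 31); (22|31)=-1, (2|31)=+1; sign (−1)^1·-1^1·+1^1 = +1.
(a,b)_5: α=2, u≡2; β=-2, v≡4 (mod 5); (2|5)=-1, (4|5)=+1; sign (−1)^0·-1^-2·+1^2 = +1.
|Ram(682, -59334)| = 2, even; anisotropic at {11, 29}.

[11, 29]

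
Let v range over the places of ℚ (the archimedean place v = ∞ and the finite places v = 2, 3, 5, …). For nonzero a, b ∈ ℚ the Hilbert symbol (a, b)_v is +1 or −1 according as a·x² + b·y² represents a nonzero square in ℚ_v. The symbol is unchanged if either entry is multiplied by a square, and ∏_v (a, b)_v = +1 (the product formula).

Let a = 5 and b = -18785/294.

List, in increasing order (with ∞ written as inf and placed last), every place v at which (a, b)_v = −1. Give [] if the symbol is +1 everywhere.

(a, b) ≡ (5, -390) mod (ℚ^×)²; places V = {2, 3, 5, 7, 13, 17, ∞}.
(a,b)_17: α=0, u≡5; β=2, v≡4 (mod 17); (5|17)=-1, (4|17)=+1; sign (−1)^0·-1^2·+1^0 = +1.
(a,b)_2: α=0, β=-1; u≡5, v≡5 (mod 8); ε(u)ε(v)=0·0, αω(v)=0·1, βω(u)=-1·1; sum ≡ 1  ⇒  -1.
(a,b)_13: α=0, u≡5; β=1, v≡3 (mod 13); (5|13)=-1, (3|13)=+1; sign (−1)^0·-1^1·+1^0 = -1.
(a,b)_7: α=0, u≡5; β=-2, v≡4 (mod 7); (5|7)=-1, (4|7)=+1; sign (−1)^0·-1^-2·+1^0 = +1.
(a,b)_∞: sgn(5)=+, sgn(-390)=−, so +1.
(a,b)_5: α=1, u≡1; β=1, v≡2 (mod 5); (1|5)=+1, (2|5)=-1; sign (−1)^0·+1^1·-1^1 = -1.
(a,b)_3: α=0, u≡2; β=-1, v≡2 (mod 3); (2|3)=-1, (2|3)=-1; sign (−1)^0·-1^-1·-1^0 = -1.
Ram(5, -390) = {2, 3, 5, 13}; no ℚ_2-point on the conic.

[2, 3, 5, 13]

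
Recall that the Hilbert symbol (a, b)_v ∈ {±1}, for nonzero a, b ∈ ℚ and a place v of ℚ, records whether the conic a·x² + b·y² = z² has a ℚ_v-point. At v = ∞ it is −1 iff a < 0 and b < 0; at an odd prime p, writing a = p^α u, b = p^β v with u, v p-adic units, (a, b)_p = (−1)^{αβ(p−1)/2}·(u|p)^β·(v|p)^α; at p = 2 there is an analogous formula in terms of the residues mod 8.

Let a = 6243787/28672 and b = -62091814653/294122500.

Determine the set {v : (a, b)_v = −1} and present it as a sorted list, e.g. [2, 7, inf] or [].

[7, 11, 31, 37]

Mod squares: a ≡ 82621, b ≡ -93. Check v ∈ {∞, 2, 3, 5, 7, 11, 23, 29, 31, 37}.
v=3: a=3^0·(≡1), b=3^9·(≡2) mod 3; (1|3)=+1, (2|3)=-1; (−1)^{0·9·1}·(+1)^9·(-1)^0 = +1.
v=37: a=37^1·(≡2), b=37^0·(≡32) mod 37; (2|37)=-1, (32|37)=-1; (−1)^{1·0·18}·(-1)^0·(-1)^1 = -1.
v=29: a=29^1·(≡25), b=29^2·(≡16) mod 29; (25|29)=+1, (16|29)=+1; (−1)^{1·2·14}·(+1)^2·(+1)^1 = +1.
v=23: a=23^2·(≡20), b=23^0·(≡20) mod 23; (20|23)=-1, (20|23)=-1; (−1)^{2·0·11}·(-1)^0·(-1)^2 = +1.
v=11: a=11^1·(≡1), b=11^2·(≡7) mod 11; (1|11)=+1, (7|11)=-1; (−1)^{1·2·5}·(+1)^2·(-1)^1 = -1.
v=5: a=5^0·(≡1), b=5^-4·(≡2) mod 5; (1|5)=+1, (2|5)=-1; (−1)^{0·-4·2}·(+1)^-4·(-1)^0 = +1.
v=2: v_2(a)=-12, v_2(b)=-2; units ≡ 5, 3 (mod 8); ε·ε+αω+βω = 0·1+-12·1+-2·1 ≡ 0  ⇒  (a,b)_2 = +1.
v=∞: 82621 > 0 and -93 < 0  ⇒  (a,b)_∞ = +1.
v=7: a=7^-1·(≡4), b=7^-6·(≡6) mod 7; (4|7)=+1, (6|7)=-1; (−1)^{-1·-6·3}·(+1)^-6·(-1)^-1 = -1.
v=31: a=31^0·(≡26), b=31^1·(≡9) mod 31; (26|31)=-1, (9|31)=+1; (−1)^{0·1·15}·(-1)^1·(+1)^0 = -1.
|Ram(82621, -93)| = 4, even; anisotropic at {7, 11, 31, 37}.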